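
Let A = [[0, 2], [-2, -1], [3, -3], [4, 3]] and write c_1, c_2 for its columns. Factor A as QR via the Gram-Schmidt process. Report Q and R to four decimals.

e_1 = c_1/‖c_1‖ = (0, -2, 3, 4)/5.3852 = (0.0000, -0.3714, 0.5571, 0.7428).
r_{12} = e_1·c_2 = 0.9285.
u_2 = c_2 − 0.9285·e_1 = (2.0000, -0.6552, -3.5172, 2.3103).
‖u_2‖ = 4.7051, so e_2 = (0.4251, -0.1392, -0.7475, 0.4910).

Q = [[0.0000, 0.4251], [-0.3714, -0.1392], [0.5571, -0.7475], [0.7428, 0.4910]], R = [[5.3852, 0.9285], [0.0000, 4.7051]]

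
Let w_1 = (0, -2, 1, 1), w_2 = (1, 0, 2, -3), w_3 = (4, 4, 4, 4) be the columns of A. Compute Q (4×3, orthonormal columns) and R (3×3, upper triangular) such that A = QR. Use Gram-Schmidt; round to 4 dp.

Q = [[0.0000, 0.2689, 0.5000], [-0.8165, -0.0896, 0.5000], [0.4082, 0.5825, 0.5000], [0.4082, -0.7618, 0.5000]], R = [[2.4495, -0.4082, 0.0000], [0.0000, 3.7193, 0.0000], [0.0000, 0.0000, 8.0000]]

w_1 = (0, -2, 1, 1); ‖w_1‖ = 2.4495, so e_1 = (0.0000, -0.8165, 0.4082, 0.4082).
e_1·w_2 = 0.0000·1 + (-0.8165)·0 + 0.4082·2 + 0.4082·(-3) = -0.4082.
u_2 = w_2 + 0.4082·e_1 = (1.0000, -0.3333, 2.1667, -2.8333).
‖u_2‖ = 3.7193, so e_2 = (0.2689, -0.0896, 0.5825, -0.7618).
e_1·w_3 = 0.0000·4 + (-0.8165)·4 + 0.4082·4 + 0.4082·4 = 0.0000; e_2·w_3 = 0.2689·4 + (-0.0896)·4 + 0.5825·4 + (-0.7618)·4 = 0.0000.
u_3 = w_3 + 0.0000·e_1 + 0.0000·e_2 = (4.0000, 4.0000, 4.0000, 4.0000).
‖u_3‖ = 8.0000, so e_3 = (0.5000, 0.5000, 0.5000, 0.5000).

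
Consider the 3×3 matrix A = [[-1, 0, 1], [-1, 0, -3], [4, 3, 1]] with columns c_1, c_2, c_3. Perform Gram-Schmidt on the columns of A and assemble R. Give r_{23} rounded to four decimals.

r_{23} = -1.0000

c_1 = (-1, -1, 4); ‖c_1‖ = 4.2426, so e_1 = (-0.2357, -0.2357, 0.9428).
e_1·c_2 = (-0.2357)·0 + (-0.2357)·0 + 0.9428·3 = 2.8284.
u_2 = c_2 − 2.8284·e_1 = (0.6667, 0.6667, 0.3333).
‖u_2‖ = 1.0000, so e_2 = (0.6667, 0.6667, 0.3333).
r_{23} = e_2·c_3 = -1.0000.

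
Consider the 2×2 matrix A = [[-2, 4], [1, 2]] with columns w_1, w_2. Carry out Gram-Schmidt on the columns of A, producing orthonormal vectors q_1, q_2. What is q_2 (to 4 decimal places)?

w_1 = (-2, 1); ‖w_1‖ = 2.2361, so q_1 = (-0.8944, 0.4472).
q_1·w_2 = (-0.8944)·4 + 0.4472·2 = -2.6833.
u_2 = w_2 + 2.6833·q_1 = (1.6000, 3.2000).
‖u_2‖ = 3.5777, so q_2 = (0.4472, 0.8944).

q_2 = (0.4472, 0.8944)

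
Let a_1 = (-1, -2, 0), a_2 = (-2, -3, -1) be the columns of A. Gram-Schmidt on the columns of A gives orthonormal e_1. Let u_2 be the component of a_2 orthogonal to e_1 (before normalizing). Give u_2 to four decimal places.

a_1 = (-1, -2, 0); ‖a_1‖ = 2.2361, so e_1 = (-0.4472, -0.8944, 0.0000).
e_1·a_2 = (-0.4472)·(-2) + (-0.8944)·(-3) + 0.0000·(-1) = 3.5777.
u_2 = a_2 − 3.5777·e_1 = (-0.4000, 0.2000, -1.0000).

u_2 = (-0.4000, 0.2000, -1.0000)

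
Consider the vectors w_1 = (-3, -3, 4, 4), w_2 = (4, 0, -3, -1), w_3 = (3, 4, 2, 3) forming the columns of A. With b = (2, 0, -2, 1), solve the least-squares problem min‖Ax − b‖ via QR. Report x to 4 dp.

x = (0.1924, 0.6978, 0.0816)

w_1 = (-3, -3, 4, 4); ‖w_1‖ = 7.0711, so e_1 = (-0.4243, -0.4243, 0.5657, 0.5657).
e_1·w_2 = (-0.4243)·4 + (-0.4243)·0 + 0.5657·(-3) + 0.5657·(-1) = -3.9598.
u_2 = w_2 + 3.9598·e_1 = (2.3200, -1.6800, -0.7600, 1.2400).
‖u_2‖ = 3.2125, so e_2 = (0.7222, -0.5230, -0.2366, 0.3860).
e_1·w_3 = (-0.4243)·3 + (-0.4243)·4 + 0.5657·2 + 0.5657·3 = -0.1414; e_2·w_3 = 0.7222·3 + (-0.5230)·4 + (-0.2366)·2 + 0.3860·3 = 0.7595.
u_3 = w_3 + 0.1414·e_1 − 0.7595·e_2 = (2.3915, 4.3372, 2.2597, 2.7868).
‖u_3‖ = 6.1158, so e_3 = (0.3910, 0.7092, 0.3695, 0.4557).
Qᵀb = (-1.4142, 2.3035, 0.4988).
Back-substitute: x_3 = 0.4988/6.1158 = 0.0816.
x_2 = (2.3035 − 0.7595·0.0816)/3.2125 = 0.6978.
x_1 = (-1.4142 + 3.9598·0.6978 + 0.1414·0.0816)/7.0711 = 0.1924.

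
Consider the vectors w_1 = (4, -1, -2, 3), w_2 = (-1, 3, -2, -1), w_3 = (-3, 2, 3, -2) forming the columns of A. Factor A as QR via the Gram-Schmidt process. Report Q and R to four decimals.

Q = [[0.7303, -0.0538, 0.2492], [-0.1826, 0.7537, 0.6308], [-0.3651, -0.6461, 0.6619], [0.5477, -0.1077, 0.3193]], R = [[5.4772, -1.0954, -4.7469], [0.0000, 3.7148, -0.0538], [0.0000, 0.0000, 1.8611]]

e_1 = w_1/‖w_1‖ = (4, -1, -2, 3)/5.4772 = (0.7303, -0.1826, -0.3651, 0.5477).
r_{12} = e_1·w_2 = -1.0954.
u_2 = w_2 + 1.0954·e_1 = (-0.2000, 2.8000, -2.4000, -0.4000).
‖u_2‖ = 3.7148, so e_2 = (-0.0538, 0.7537, -0.6461, -0.1077).
r_{13} = e_1·w_3 = -4.7469; r_{23} = e_2·w_3 = -0.0538.
u_3 = w_3 + 4.7469·e_1 + 0.0538·e_2 = (0.4638, 1.1739, 1.2319, 0.5942).
‖u_3‖ = 1.8611, so e_3 = (0.2492, 0.6308, 0.6619, 0.3193).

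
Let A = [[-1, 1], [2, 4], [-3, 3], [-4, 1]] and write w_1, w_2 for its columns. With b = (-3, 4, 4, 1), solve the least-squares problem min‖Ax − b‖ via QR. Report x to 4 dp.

w_1 = (-1, 2, -3, -4); ‖w_1‖ = 5.4772, so q_1 = (-0.1826, 0.3651, -0.5477, -0.7303).
q_1·w_2 = (-0.1826)·1 + 0.3651·4 + (-0.5477)·3 + (-0.7303)·1 = -1.0954.
u_2 = w_2 + 1.0954·q_1 = (0.8000, 4.4000, 2.4000, 0.2000).
‖u_2‖ = 5.0794, so q_2 = (0.1575, 0.8662, 0.4725, 0.0394).
Qᵀb = (-0.9129, 4.9219).
Back-substitute: x_2 = 4.9219/5.0794 = 0.9690.
x_1 = (-0.9129 + 1.0954·0.9690)/5.4772 = 0.0271.

x = (0.0271, 0.9690)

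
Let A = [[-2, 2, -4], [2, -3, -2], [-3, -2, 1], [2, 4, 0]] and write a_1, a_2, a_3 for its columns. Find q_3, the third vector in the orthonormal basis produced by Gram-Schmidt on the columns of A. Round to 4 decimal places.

a_1 = (-2, 2, -3, 2); ‖a_1‖ = 4.5826, so q_1 = (-0.4364, 0.4364, -0.6547, 0.4364).
q_1·a_2 = (-0.4364)·2 + 0.4364·(-3) + (-0.6547)·(-2) + 0.4364·4 = 0.8729.
u_2 = a_2 − 0.8729·q_1 = (2.3810, -3.3810, -1.4286, 3.6190).
‖u_2‖ = 5.6779, so q_2 = (0.4193, -0.5955, -0.2516, 0.6374).
q_1·a_3 = (-0.4364)·(-4) + 0.4364·(-2) + (-0.6547)·1 + 0.4364·0 = 0.2182; q_2·a_3 = 0.4193·(-4) + (-0.5955)·(-2) + (-0.2516)·1 + 0.6374·0 = -0.7380.
u_3 = a_3 − 0.2182·q_1 + 0.7380·q_2 = (-3.5953, -2.5347, 0.9572, 0.3752).
‖u_3‖ = 4.5175, so q_3 = (-0.7959, -0.5611, 0.2119, 0.0831).

q_3 = (-0.7959, -0.5611, 0.2119, 0.0831)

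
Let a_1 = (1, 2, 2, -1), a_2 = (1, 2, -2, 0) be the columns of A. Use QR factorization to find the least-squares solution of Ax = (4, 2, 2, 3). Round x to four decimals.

a_1 = (1, 2, 2, -1); ‖a_1‖ = 3.1623, so e_1 = (0.3162, 0.6325, 0.6325, -0.3162).
e_1·a_2 = 0.3162·1 + 0.6325·2 + 0.6325·(-2) + (-0.3162)·0 = 0.3162.
u_2 = a_2 − 0.3162·e_1 = (0.9000, 1.8000, -2.2000, 0.1000).
‖u_2‖ = 2.9833, so e_2 = (0.3017, 0.6034, -0.7374, 0.0335).
Qᵀb = (2.8460, 1.0391).
Back-substitute: x_2 = 1.0391/2.9833 = 0.3483.
x_1 = (2.8460 − 0.3162·0.3483)/3.1623 = 0.8652.

x = (0.8652, 0.3483)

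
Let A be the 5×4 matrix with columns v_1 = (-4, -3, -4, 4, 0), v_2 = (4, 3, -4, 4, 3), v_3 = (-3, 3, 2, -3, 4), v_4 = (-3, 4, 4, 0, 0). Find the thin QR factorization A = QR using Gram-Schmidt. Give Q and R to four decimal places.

Q = [[-0.5298, 0.5565, -0.5609, -0.2590], [-0.3974, 0.4174, 0.4022, 0.5373], [-0.5298, -0.4347, 0.0512, 0.4212], [0.5298, 0.4347, -0.2080, 0.5652], [0.0000, 0.3717, 0.6912, -0.3840]], R = [[7.5498, 0.9272, -2.2517, -2.1193], [0.0000, 8.0710, -1.1042, -1.7390], [0.0000, 0.0000, 6.3805, 3.4963], [0.0000, 0.0000, 0.0000, 4.6110]]

q_1 = v_1/‖v_1‖ = (-4, -3, -4, 4, 0)/7.5498 = (-0.5298, -0.3974, -0.5298, 0.5298, 0.0000).
r_{12} = q_1·v_2 = 0.9272.
u_2 = v_2 − 0.9272·q_1 = (4.4912, 3.3684, -3.5088, 3.5088, 3.0000).
‖u_2‖ = 8.0710, so q_2 = (0.5565, 0.4174, -0.4347, 0.4347, 0.3717).
r_{13} = q_1·v_3 = -2.2517; r_{23} = q_2·v_3 = -1.1042.
u_3 = v_3 + 2.2517·q_1 + 1.1042·q_2 = (-3.5785, 2.5661, 0.3270, -1.3270, 4.4104).
‖u_3‖ = 6.3805, so q_3 = (-0.5609, 0.4022, 0.0512, -0.2080, 0.6912).
r_{14} = q_1·v_4 = -2.1193; r_{24} = q_2·v_4 = -1.7390; r_{34} = q_3·v_4 = 3.4963.
u_4 = v_4 + 2.1193·q_1 + 1.7390·q_2 − 3.4963·q_3 = (-1.1942, 2.4775, 1.9420, 2.6059, -1.7704).
‖u_4‖ = 4.6110, so q_4 = (-0.2590, 0.5373, 0.4212, 0.5652, -0.3840).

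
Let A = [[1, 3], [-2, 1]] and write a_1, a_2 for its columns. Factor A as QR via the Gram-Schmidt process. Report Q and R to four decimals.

Q = [[0.4472, 0.8944], [-0.8944, 0.4472]], R = [[2.2361, 0.4472], [0.0000, 3.1305]]

a_1 = (1, -2); ‖a_1‖ = 2.2361, so q_1 = (0.4472, -0.8944).
q_1·a_2 = 0.4472·3 + (-0.8944)·1 = 0.4472.
u_2 = a_2 − 0.4472·q_1 = (2.8000, 1.4000).
‖u_2‖ = 3.1305, so q_2 = (0.8944, 0.4472).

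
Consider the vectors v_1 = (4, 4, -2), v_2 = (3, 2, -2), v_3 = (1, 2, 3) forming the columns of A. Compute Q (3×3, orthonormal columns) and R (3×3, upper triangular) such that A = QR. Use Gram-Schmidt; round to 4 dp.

q_1 = v_1/‖v_1‖ = (4, 4, -2)/6.0000 = (0.6667, 0.6667, -0.3333).
r_{12} = q_1·v_2 = 4.0000.
u_2 = v_2 − 4.0000·q_1 = (0.3333, -0.6667, -0.6667).
‖u_2‖ = 1.0000, so q_2 = (0.3333, -0.6667, -0.6667).
r_{13} = q_1·v_3 = 1.0000; r_{23} = q_2·v_3 = -3.0000.
u_3 = v_3 − 1.0000·q_1 + 3.0000·q_2 = (1.3333, -0.6667, 1.3333).
‖u_3‖ = 2.0000, so q_3 = (0.6667, -0.3333, 0.6667).

Q = [[0.6667, 0.3333, 0.6667], [0.6667, -0.6667, -0.3333], [-0.3333, -0.6667, 0.6667]], R = [[6.0000, 4.0000, 1.0000], [0.0000, 1.0000, -3.0000], [0.0000, 0.0000, 2.0000]]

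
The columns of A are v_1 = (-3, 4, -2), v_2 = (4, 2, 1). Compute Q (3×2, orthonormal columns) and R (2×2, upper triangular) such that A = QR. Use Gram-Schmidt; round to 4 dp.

v_1 = (-3, 4, -2); ‖v_1‖ = 5.3852, so e_1 = (-0.5571, 0.7428, -0.3714).
e_1·v_2 = (-0.5571)·4 + 0.7428·2 + (-0.3714)·1 = -1.1142.
u_2 = v_2 + 1.1142·e_1 = (3.3793, 2.8276, 0.5862).
‖u_2‖ = 4.4451, so e_2 = (0.7602, 0.6361, 0.1319).

Q = [[-0.5571, 0.7602], [0.7428, 0.6361], [-0.3714, 0.1319]], R = [[5.3852, -1.1142], [0.0000, 4.4451]]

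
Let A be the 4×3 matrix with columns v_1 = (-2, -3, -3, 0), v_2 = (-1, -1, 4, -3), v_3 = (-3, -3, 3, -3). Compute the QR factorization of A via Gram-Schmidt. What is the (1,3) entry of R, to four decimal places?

r_{13} = 1.2792

v_1 = (-2, -3, -3, 0); ‖v_1‖ = 4.6904, so q_1 = (-0.4264, -0.6396, -0.6396, 0.0000).
r_{13} = q_1·v_3 = 1.2792.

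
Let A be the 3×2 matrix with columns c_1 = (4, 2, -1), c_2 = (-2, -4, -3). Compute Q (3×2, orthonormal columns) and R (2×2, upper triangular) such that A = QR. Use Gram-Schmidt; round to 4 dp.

Q = [[0.8729, 0.1040], [0.4364, -0.6034], [-0.2182, -0.7906]], R = [[4.5826, -2.8368], [0.0000, 4.5774]]

q_1 = c_1/‖c_1‖ = (4, 2, -1)/4.5826 = (0.8729, 0.4364, -0.2182).
r_{12} = q_1·c_2 = -2.8368.
u_2 = c_2 + 2.8368·q_1 = (0.4762, -2.7619, -3.6190).
‖u_2‖ = 4.5774, so q_2 = (0.1040, -0.6034, -0.7906).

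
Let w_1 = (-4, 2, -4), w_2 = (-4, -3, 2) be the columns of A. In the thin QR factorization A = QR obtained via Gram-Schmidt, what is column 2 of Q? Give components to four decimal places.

e_2 = (-0.7029, -0.5788, 0.4134)

w_1 = (-4, 2, -4); ‖w_1‖ = 6.0000, so e_1 = (-0.6667, 0.3333, -0.6667).
e_1·w_2 = (-0.6667)·(-4) + 0.3333·(-3) + (-0.6667)·2 = 0.3333.
u_2 = w_2 − 0.3333·e_1 = (-3.7778, -3.1111, 2.2222).
‖u_2‖ = 5.3748, so e_2 = (-0.7029, -0.5788, 0.4134).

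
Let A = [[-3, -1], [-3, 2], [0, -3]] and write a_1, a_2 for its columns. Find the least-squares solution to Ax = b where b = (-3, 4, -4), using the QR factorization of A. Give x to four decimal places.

x = (0.1111, 1.6667)

a_1 = (-3, -3, 0); ‖a_1‖ = 4.2426, so e_1 = (-0.7071, -0.7071, 0.0000).
e_1·a_2 = (-0.7071)·(-1) + (-0.7071)·2 + 0.0000·(-3) = -0.7071.
u_2 = a_2 + 0.7071·e_1 = (-1.5000, 1.5000, -3.0000).
‖u_2‖ = 3.6742, so e_2 = (-0.4082, 0.4082, -0.8165).
Qᵀb = (-0.7071, 6.1237).
Back-substitute: x_2 = 6.1237/3.6742 = 1.6667.
x_1 = (-0.7071 + 0.7071·1.6667)/4.2426 = 0.1111.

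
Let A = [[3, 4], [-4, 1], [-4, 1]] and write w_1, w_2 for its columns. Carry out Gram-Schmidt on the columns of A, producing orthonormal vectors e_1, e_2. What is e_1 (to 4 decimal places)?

e_1 = (0.4685, -0.6247, -0.6247)

w_1 = (3, -4, -4); ‖w_1‖ = 6.4031, so e_1 = (0.4685, -0.6247, -0.6247).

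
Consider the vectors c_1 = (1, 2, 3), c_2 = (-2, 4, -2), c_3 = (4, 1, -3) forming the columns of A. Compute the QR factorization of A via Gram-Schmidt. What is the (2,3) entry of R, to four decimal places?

r_{23} = 0.4082

q_1 = c_1/‖c_1‖ = (1, 2, 3)/3.7417 = (0.2673, 0.5345, 0.8018).
r_{12} = q_1·c_2 = 0.0000.
u_2 = c_2 + 0.0000·q_1 = (-2.0000, 4.0000, -2.0000).
‖u_2‖ = 4.8990, so q_2 = (-0.4082, 0.8165, -0.4082).
r_{23} = q_2·c_3 = 0.4082.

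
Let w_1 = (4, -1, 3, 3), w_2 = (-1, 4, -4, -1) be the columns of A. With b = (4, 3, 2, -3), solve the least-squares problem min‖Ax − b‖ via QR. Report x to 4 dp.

w_1 = (4, -1, 3, 3); ‖w_1‖ = 5.9161, so e_1 = (0.6761, -0.1690, 0.5071, 0.5071).
e_1·w_2 = 0.6761·(-1) + (-0.1690)·4 + 0.5071·(-4) + 0.5071·(-1) = -3.8877.
u_2 = w_2 + 3.8877·e_1 = (1.6286, 3.3429, -2.0286, 0.9714).
‖u_2‖ = 4.3458, so e_2 = (0.3747, 0.7692, -0.4668, 0.2235).
Qᵀb = (1.6903, 2.2025).
Back-substitute: x_2 = 2.2025/4.3458 = 0.5068.
x_1 = (1.6903 + 3.8877·0.5068)/5.9161 = 0.6188.

x = (0.6188, 0.5068)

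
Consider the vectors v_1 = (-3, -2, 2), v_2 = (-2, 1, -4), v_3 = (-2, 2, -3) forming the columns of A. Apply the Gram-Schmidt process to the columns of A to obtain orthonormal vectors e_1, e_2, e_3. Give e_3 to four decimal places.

v_1 = (-3, -2, 2); ‖v_1‖ = 4.1231, so e_1 = (-0.7276, -0.4851, 0.4851).
e_1·v_2 = (-0.7276)·(-2) + (-0.4851)·1 + 0.4851·(-4) = -0.9701.
u_2 = v_2 + 0.9701·e_1 = (-2.7059, 0.5294, -3.5294).
‖u_2‖ = 4.4787, so e_2 = (-0.6042, 0.1182, -0.7880).
e_1·v_3 = (-0.7276)·(-2) + (-0.4851)·2 + 0.4851·(-3) = -0.9701; e_2·v_3 = (-0.6042)·(-2) + 0.1182·2 + (-0.7880)·(-3) = 3.8089.
u_3 = v_3 + 0.9701·e_1 − 3.8089·e_2 = (-0.4047, 1.0792, 0.4721).
‖u_3‖ = 1.2455, so e_3 = (-0.3249, 0.8664, 0.3791).

e_3 = (-0.3249, 0.8664, 0.3791)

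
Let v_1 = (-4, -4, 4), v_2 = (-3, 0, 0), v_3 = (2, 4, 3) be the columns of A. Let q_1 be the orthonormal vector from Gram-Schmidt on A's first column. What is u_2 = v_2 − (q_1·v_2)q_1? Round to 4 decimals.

q_1 = v_1/‖v_1‖ = (-4, -4, 4)/6.9282 = (-0.5774, -0.5774, 0.5774).
r_{12} = q_1·v_2 = 1.7321.
u_2 = v_2 − 1.7321·q_1 = (-2.0000, 1.0000, -1.0000).

u_2 = (-2.0000, 1.0000, -1.0000)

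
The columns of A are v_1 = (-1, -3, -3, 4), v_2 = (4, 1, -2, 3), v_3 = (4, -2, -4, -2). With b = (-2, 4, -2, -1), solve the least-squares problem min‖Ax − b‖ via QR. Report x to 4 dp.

v_1 = (-1, -3, -3, 4); ‖v_1‖ = 5.9161, so q_1 = (-0.1690, -0.5071, -0.5071, 0.6761).
q_1·v_2 = (-0.1690)·4 + (-0.5071)·1 + (-0.5071)·(-2) + 0.6761·3 = 1.8593.
u_2 = v_2 − 1.8593·q_1 = (4.3143, 1.9429, -1.0571, 1.7429).
‖u_2‖ = 5.1520, so q_2 = (0.8374, 0.3771, -0.2052, 0.3383).
q_1·v_3 = (-0.1690)·4 + (-0.5071)·(-2) + (-0.5071)·(-4) + 0.6761·(-2) = 1.0142; q_2·v_3 = 0.8374·4 + 0.3771·(-2) + (-0.2052)·(-4) + 0.3383·(-2) = 2.7396.
u_3 = v_3 − 1.0142·q_1 − 2.7396·q_2 = (1.8773, -2.5188, -2.9236, -3.6125).
‖u_3‖ = 5.6095, so q_3 = (0.3347, -0.4490, -0.5212, -0.6440).
Qᵀb = (-1.3522, -0.0943, -0.7791).
Back-substitute: x_3 = -0.7791/5.6095 = -0.1389.
x_2 = (-0.0943 − 2.7396·(-0.1389))/5.1520 = 0.0556.
x_1 = (-1.3522 − 1.8593·0.0556 − 1.0142·(-0.1389))/5.9161 = -0.2222.

x = (-0.2222, 0.0556, -0.1389)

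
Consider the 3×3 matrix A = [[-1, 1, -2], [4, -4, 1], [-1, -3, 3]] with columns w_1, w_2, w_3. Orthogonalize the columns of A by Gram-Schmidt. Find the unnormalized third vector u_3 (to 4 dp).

u_3 = (-1.6471, -0.4118, 0.0000)

w_1 = (-1, 4, -1); ‖w_1‖ = 4.2426, so e_1 = (-0.2357, 0.9428, -0.2357).
e_1·w_2 = (-0.2357)·1 + 0.9428·(-4) + (-0.2357)·(-3) = -3.2998.
u_2 = w_2 + 3.2998·e_1 = (0.2222, -0.8889, -3.7778).
‖u_2‖ = 3.8873, so e_2 = (0.0572, -0.2287, -0.9718).
e_1·w_3 = (-0.2357)·(-2) + 0.9428·1 + (-0.2357)·3 = 0.7071; e_2·w_3 = 0.0572·(-2) + (-0.2287)·1 + (-0.9718)·3 = -3.2585.
u_3 = w_3 − 0.7071·e_1 + 3.2585·e_2 = (-1.6471, -0.4118, 0.0000).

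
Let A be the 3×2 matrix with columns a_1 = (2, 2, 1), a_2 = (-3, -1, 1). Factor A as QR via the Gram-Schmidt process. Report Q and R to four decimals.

a_1 = (2, 2, 1); ‖a_1‖ = 3.0000, so q_1 = (0.6667, 0.6667, 0.3333).
q_1·a_2 = 0.6667·(-3) + 0.6667·(-1) + 0.3333·1 = -2.3333.
u_2 = a_2 + 2.3333·q_1 = (-1.4444, 0.5556, 1.7778).
‖u_2‖ = 2.3570, so q_2 = (-0.6128, 0.2357, 0.7542).

Q = [[0.6667, -0.6128], [0.6667, 0.2357], [0.3333, 0.7542]], R = [[3.0000, -2.3333], [0.0000, 2.3570]]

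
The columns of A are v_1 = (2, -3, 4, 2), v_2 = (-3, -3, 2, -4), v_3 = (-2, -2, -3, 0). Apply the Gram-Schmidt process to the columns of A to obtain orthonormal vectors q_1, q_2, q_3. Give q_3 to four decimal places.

q_3 = (-0.2276, -0.6760, -0.5857, 0.3849)

q_1 = v_1/‖v_1‖ = (2, -3, 4, 2)/5.7446 = (0.3482, -0.5222, 0.6963, 0.3482).
r_{12} = q_1·v_2 = 0.5222.
u_2 = v_2 − 0.5222·q_1 = (-3.1818, -2.7273, 1.6364, -4.1818).
‖u_2‖ = 6.1423, so q_2 = (-0.5180, -0.4440, 0.2664, -0.6808).
r_{13} = q_1·v_3 = -1.7408; r_{23} = q_2·v_3 = 1.1248.
u_3 = v_3 + 1.7408·q_1 − 1.1248·q_2 = (-0.8112, -2.4096, -2.0876, 1.3719).
‖u_3‖ = 3.5643, so q_3 = (-0.2276, -0.6760, -0.5857, 0.3849).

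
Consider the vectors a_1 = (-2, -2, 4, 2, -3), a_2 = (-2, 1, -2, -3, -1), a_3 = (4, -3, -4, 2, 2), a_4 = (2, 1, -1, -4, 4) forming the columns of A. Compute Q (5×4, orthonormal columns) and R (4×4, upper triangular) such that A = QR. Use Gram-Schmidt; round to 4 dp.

Q = [[-0.3288, -0.6064, 0.1188, 0.1548], [-0.3288, 0.1252, -0.7464, -0.5289], [0.6576, -0.2505, -0.5826, 0.3932], [0.3288, -0.6130, 0.1471, -0.6541], [-0.4932, -0.4219, -0.2603, 0.3375]], R = [[6.0828, -1.4796, -3.2880, -4.9320], [0.0000, 4.1001, -3.8694, -0.0725], [0.0000, 0.0000, 4.8184, -1.5559], [0.0000, 0.0000, 0.0000, 3.3541]]

q_1 = a_1/‖a_1‖ = (-2, -2, 4, 2, -3)/6.0828 = (-0.3288, -0.3288, 0.6576, 0.3288, -0.4932).
r_{12} = q_1·a_2 = -1.4796.
u_2 = a_2 + 1.4796·q_1 = (-2.4865, 0.5135, -1.0270, -2.5135, -1.7297).
‖u_2‖ = 4.1001, so q_2 = (-0.6064, 0.1252, -0.2505, -0.6130, -0.4219).
r_{13} = q_1·a_3 = -3.2880; r_{23} = q_2·a_3 = -3.8694.
u_3 = a_3 + 3.2880·q_1 + 3.8694·q_2 = (0.5723, -3.5965, -2.8071, 0.7090, -1.2540).
‖u_3‖ = 4.8184, so q_3 = (0.1188, -0.7464, -0.5826, 0.1471, -0.2603).
r_{14} = q_1·a_4 = -4.9320; r_{24} = q_2·a_4 = -0.0725; r_{34} = q_3·a_4 = -1.5559.
u_4 = a_4 + 4.9320·q_1 + 0.0725·q_2 + 1.5559·q_3 = (0.5192, -1.7738, 1.3187, -2.1939, 1.1321).
‖u_4‖ = 3.3541, so q_4 = (0.1548, -0.5289, 0.3932, -0.6541, 0.3375).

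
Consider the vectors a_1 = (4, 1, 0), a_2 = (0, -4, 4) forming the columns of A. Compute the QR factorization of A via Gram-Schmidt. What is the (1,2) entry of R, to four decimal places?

a_1 = (4, 1, 0); ‖a_1‖ = 4.1231, so q_1 = (0.9701, 0.2425, 0.0000).
r_{12} = q_1·a_2 = -0.9701.

r_{12} = -0.9701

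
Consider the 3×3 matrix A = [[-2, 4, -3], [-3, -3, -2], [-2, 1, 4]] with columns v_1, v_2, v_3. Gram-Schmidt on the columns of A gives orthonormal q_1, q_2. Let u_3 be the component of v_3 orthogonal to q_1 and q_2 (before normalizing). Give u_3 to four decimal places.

v_1 = (-2, -3, -2); ‖v_1‖ = 4.1231, so q_1 = (-0.4851, -0.7276, -0.4851).
q_1·v_2 = (-0.4851)·4 + (-0.7276)·(-3) + (-0.4851)·1 = -0.2425.
u_2 = v_2 + 0.2425·q_1 = (3.8824, -3.1765, 0.8824).
‖u_2‖ = 5.0932, so q_2 = (0.7623, -0.6237, 0.1732).
q_1·v_3 = (-0.4851)·(-3) + (-0.7276)·(-2) + (-0.4851)·4 = 0.9701; q_2·v_3 = 0.7623·(-3) + (-0.6237)·(-2) + 0.1732·4 = -0.3465.
u_3 = v_3 − 0.9701·q_1 + 0.3465·q_2 = (-2.2653, -1.5102, 4.5306).

u_3 = (-2.2653, -1.5102, 4.5306)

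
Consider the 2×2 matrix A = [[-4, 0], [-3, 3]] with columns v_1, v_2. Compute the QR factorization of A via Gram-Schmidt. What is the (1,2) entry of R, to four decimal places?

v_1 = (-4, -3); ‖v_1‖ = 5.0000, so q_1 = (-0.8000, -0.6000).
r_{12} = q_1·v_2 = -1.8000.

r_{12} = -1.8000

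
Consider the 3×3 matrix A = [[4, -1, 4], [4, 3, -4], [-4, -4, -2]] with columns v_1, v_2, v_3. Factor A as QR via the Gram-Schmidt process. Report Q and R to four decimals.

v_1 = (4, 4, -4); ‖v_1‖ = 6.9282, so e_1 = (0.5774, 0.5774, -0.5774).
e_1·v_2 = 0.5774·(-1) + 0.5774·3 + (-0.5774)·(-4) = 3.4641.
u_2 = v_2 − 3.4641·e_1 = (-3.0000, 1.0000, -2.0000).
‖u_2‖ = 3.7417, so e_2 = (-0.8018, 0.2673, -0.5345).
e_1·v_3 = 0.5774·4 + 0.5774·(-4) + (-0.5774)·(-2) = 1.1547; e_2·v_3 = (-0.8018)·4 + 0.2673·(-4) + (-0.5345)·(-2) = -3.2071.
u_3 = v_3 − 1.1547·e_1 + 3.2071·e_2 = (0.7619, -3.8095, -3.0476).
‖u_3‖ = 4.9377, so e_3 = (0.1543, -0.7715, -0.6172).

Q = [[0.5774, -0.8018, 0.1543], [0.5774, 0.2673, -0.7715], [-0.5774, -0.5345, -0.6172]], R = [[6.9282, 3.4641, 1.1547], [0.0000, 3.7417, -3.2071], [0.0000, 0.0000, 4.9377]]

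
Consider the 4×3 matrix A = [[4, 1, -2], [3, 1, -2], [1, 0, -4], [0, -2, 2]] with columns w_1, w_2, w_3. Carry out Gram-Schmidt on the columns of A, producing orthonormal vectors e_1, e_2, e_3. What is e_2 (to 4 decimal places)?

e_1 = w_1/‖w_1‖ = (4, 3, 1, 0)/5.0990 = (0.7845, 0.5883, 0.1961, 0.0000).
r_{12} = e_1·w_2 = 1.3728.
u_2 = w_2 − 1.3728·e_1 = (-0.0769, 0.1923, -0.2692, -2.0000).
‖u_2‖ = 2.0286, so e_2 = (-0.0379, 0.0948, -0.1327, -0.9859).

e_2 = (-0.0379, 0.0948, -0.1327, -0.9859)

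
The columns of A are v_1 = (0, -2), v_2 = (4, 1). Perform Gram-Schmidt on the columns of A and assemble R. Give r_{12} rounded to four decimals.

r_{12} = -1.0000

q_1 = v_1/‖v_1‖ = (0, -2)/2.0000 = (0.0000, -1.0000).
r_{12} = q_1·v_2 = -1.0000.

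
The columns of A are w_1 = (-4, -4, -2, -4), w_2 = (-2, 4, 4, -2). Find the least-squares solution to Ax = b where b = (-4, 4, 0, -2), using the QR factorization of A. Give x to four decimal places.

x = (0.2698, 0.7540)

w_1 = (-4, -4, -2, -4); ‖w_1‖ = 7.2111, so e_1 = (-0.5547, -0.5547, -0.2774, -0.5547).
e_1·w_2 = (-0.5547)·(-2) + (-0.5547)·4 + (-0.2774)·4 + (-0.5547)·(-2) = -1.1094.
u_2 = w_2 + 1.1094·e_1 = (-2.6154, 3.3846, 3.6923, -2.6154).
‖u_2‖ = 6.2265, so e_2 = (-0.4200, 0.5436, 0.5930, -0.4200).
Qᵀb = (1.1094, 4.6946).
Back-substitute: x_2 = 4.6946/6.2265 = 0.7540.
x_1 = (1.1094 + 1.1094·0.7540)/7.2111 = 0.2698.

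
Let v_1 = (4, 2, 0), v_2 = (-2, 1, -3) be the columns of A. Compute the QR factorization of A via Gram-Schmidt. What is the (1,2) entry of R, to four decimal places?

r_{12} = -1.3416

q_1 = v_1/‖v_1‖ = (4, 2, 0)/4.4721 = (0.8944, 0.4472, 0.0000).
r_{12} = q_1·v_2 = -1.3416.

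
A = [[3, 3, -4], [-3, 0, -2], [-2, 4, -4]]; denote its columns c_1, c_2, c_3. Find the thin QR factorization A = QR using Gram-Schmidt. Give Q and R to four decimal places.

c_1 = (3, -3, -2); ‖c_1‖ = 4.6904, so q_1 = (0.6396, -0.6396, -0.4264).
q_1·c_2 = 0.6396·3 + (-0.6396)·0 + (-0.4264)·4 = 0.2132.
u_2 = c_2 − 0.2132·q_1 = (2.8636, 0.1364, 4.0909).
‖u_2‖ = 4.9955, so q_2 = (0.5732, 0.0273, 0.8189).
q_1·c_3 = 0.6396·(-4) + (-0.6396)·(-2) + (-0.4264)·(-4) = 0.4264; q_2·c_3 = 0.5732·(-4) + 0.0273·(-2) + 0.8189·(-4) = -5.6233.
u_3 = c_3 − 0.4264·q_1 + 5.6233·q_2 = (-1.0492, -1.5738, 0.7869).
‖u_3‖ = 2.0486, so q_3 = (-0.5121, -0.7682, 0.3841).

Q = [[0.6396, 0.5732, -0.5121], [-0.6396, 0.0273, -0.7682], [-0.4264, 0.8189, 0.3841]], R = [[4.6904, 0.2132, 0.4264], [0.0000, 4.9955, -5.6233], [0.0000, 0.0000, 2.0486]]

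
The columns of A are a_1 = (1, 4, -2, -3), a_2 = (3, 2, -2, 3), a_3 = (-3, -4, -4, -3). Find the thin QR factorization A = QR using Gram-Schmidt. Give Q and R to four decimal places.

e_1 = a_1/‖a_1‖ = (1, 4, -2, -3)/5.4772 = (0.1826, 0.7303, -0.3651, -0.5477).
r_{12} = e_1·a_2 = 1.0954.
u_2 = a_2 − 1.0954·e_1 = (2.8000, 1.2000, -1.6000, 3.6000).
‖u_2‖ = 4.9800, so e_2 = (0.5623, 0.2410, -0.3213, 0.7229).
r_{13} = e_1·a_3 = -0.3651; r_{23} = e_2·a_3 = -3.5342.
u_3 = a_3 + 0.3651·e_1 + 3.5342·e_2 = (-0.9462, -2.8817, -5.2688, -0.6452).
‖u_3‖ = 6.1136, so e_3 = (-0.1548, -0.4714, -0.8618, -0.1055).

Q = [[0.1826, 0.5623, -0.1548], [0.7303, 0.2410, -0.4714], [-0.3651, -0.3213, -0.8618], [-0.5477, 0.7229, -0.1055]], R = [[5.4772, 1.0954, -0.3651], [0.0000, 4.9800, -3.5342], [0.0000, 0.0000, 6.1136]]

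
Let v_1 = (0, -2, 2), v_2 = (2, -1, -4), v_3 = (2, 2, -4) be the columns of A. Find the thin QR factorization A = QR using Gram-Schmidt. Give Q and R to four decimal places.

q_1 = v_1/‖v_1‖ = (0, -2, 2)/2.8284 = (0.0000, -0.7071, 0.7071).
r_{12} = q_1·v_2 = -2.1213.
u_2 = v_2 + 2.1213·q_1 = (2.0000, -2.5000, -2.5000).
‖u_2‖ = 4.0620, so q_2 = (0.4924, -0.6155, -0.6155).
r_{13} = q_1·v_3 = -4.2426; r_{23} = q_2·v_3 = 2.2156.
u_3 = v_3 + 4.2426·q_1 − 2.2156·q_2 = (0.9091, 0.3636, 0.3636).
‖u_3‖ = 1.0445, so q_3 = (0.8704, 0.3482, 0.3482).

Q = [[0.0000, 0.4924, 0.8704], [-0.7071, -0.6155, 0.3482], [0.7071, -0.6155, 0.3482]], R = [[2.8284, -2.1213, -4.2426], [0.0000, 4.0620, 2.2156], [0.0000, 0.0000, 1.0445]]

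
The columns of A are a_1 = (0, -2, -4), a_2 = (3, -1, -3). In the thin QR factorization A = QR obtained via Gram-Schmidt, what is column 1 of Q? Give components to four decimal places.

a_1 = (0, -2, -4); ‖a_1‖ = 4.4721, so q_1 = (0.0000, -0.4472, -0.8944).

q_1 = (0.0000, -0.4472, -0.8944)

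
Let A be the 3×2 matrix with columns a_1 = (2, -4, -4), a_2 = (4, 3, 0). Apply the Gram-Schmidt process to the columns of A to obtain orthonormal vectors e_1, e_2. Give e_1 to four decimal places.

e_1 = (0.3333, -0.6667, -0.6667)

a_1 = (2, -4, -4); ‖a_1‖ = 6.0000, so e_1 = (0.3333, -0.6667, -0.6667).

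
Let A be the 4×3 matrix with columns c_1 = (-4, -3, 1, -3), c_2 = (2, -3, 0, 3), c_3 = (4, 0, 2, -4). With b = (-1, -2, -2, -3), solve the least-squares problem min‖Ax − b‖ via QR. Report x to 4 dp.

x = (0.4877, -0.0253, 0.1354)

c_1 = (-4, -3, 1, -3); ‖c_1‖ = 5.9161, so q_1 = (-0.6761, -0.5071, 0.1690, -0.5071).
q_1·c_2 = (-0.6761)·2 + (-0.5071)·(-3) + 0.1690·0 + (-0.5071)·3 = -1.3522.
u_2 = c_2 + 1.3522·q_1 = (1.0857, -3.6857, 0.2286, 2.3143).
‖u_2‖ = 4.4913, so q_2 = (0.2417, -0.8206, 0.0509, 0.5153).
q_1·c_3 = (-0.6761)·4 + (-0.5071)·0 + 0.1690·2 + (-0.5071)·(-4) = -0.3381; q_2·c_3 = 0.2417·4 + (-0.8206)·0 + 0.0509·2 + 0.5153·(-4) = -0.9924.
u_3 = c_3 + 0.3381·q_1 + 0.9924·q_2 = (4.0113, -0.9858, 2.1076, -3.6601).
‖u_3‖ = 5.9077, so q_3 = (0.6790, -0.1669, 0.3568, -0.6195).
Qᵀb = (2.8735, -0.2481, 0.7998).
Back-substitute: x_3 = 0.7998/5.9077 = 0.1354.
x_2 = (-0.2481 + 0.9924·0.1354)/4.4913 = -0.0253.
x_1 = (2.8735 + 1.3522·(-0.0253) + 0.3381·0.1354)/5.9161 = 0.4877.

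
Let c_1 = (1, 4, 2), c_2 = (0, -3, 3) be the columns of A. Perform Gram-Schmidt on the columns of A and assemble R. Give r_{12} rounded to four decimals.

r_{12} = -1.3093

c_1 = (1, 4, 2); ‖c_1‖ = 4.5826, so e_1 = (0.2182, 0.8729, 0.4364).
r_{12} = e_1·c_2 = -1.3093.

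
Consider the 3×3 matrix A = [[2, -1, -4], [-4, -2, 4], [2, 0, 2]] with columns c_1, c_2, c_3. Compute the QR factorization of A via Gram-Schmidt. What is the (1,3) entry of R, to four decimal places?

c_1 = (2, -4, 2); ‖c_1‖ = 4.8990, so q_1 = (0.4082, -0.8165, 0.4082).
r_{13} = q_1·c_3 = -4.0825.

r_{13} = -4.0825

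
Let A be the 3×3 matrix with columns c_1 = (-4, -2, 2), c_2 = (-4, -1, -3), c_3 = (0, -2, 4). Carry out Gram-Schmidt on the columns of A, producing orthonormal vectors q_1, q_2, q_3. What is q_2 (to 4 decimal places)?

q_2 = (-0.4472, 0.0000, -0.8944)

c_1 = (-4, -2, 2); ‖c_1‖ = 4.8990, so q_1 = (-0.8165, -0.4082, 0.4082).
q_1·c_2 = (-0.8165)·(-4) + (-0.4082)·(-1) + 0.4082·(-3) = 2.4495.
u_2 = c_2 − 2.4495·q_1 = (-2.0000, 0.0000, -4.0000).
‖u_2‖ = 4.4721, so q_2 = (-0.4472, 0.0000, -0.8944).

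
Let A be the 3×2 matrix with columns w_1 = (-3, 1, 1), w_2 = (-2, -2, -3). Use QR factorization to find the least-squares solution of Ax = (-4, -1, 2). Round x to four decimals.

w_1 = (-3, 1, 1); ‖w_1‖ = 3.3166, so q_1 = (-0.9045, 0.3015, 0.3015).
q_1·w_2 = (-0.9045)·(-2) + 0.3015·(-2) + 0.3015·(-3) = 0.3015.
u_2 = w_2 − 0.3015·q_1 = (-1.7273, -2.0909, -3.0909).
‖u_2‖ = 4.1121, so q_2 = (-0.4200, -0.5085, -0.7517).
Qᵀb = (3.9196, 0.6853).
Back-substitute: x_2 = 0.6853/4.1121 = 0.1667.
x_1 = (3.9196 − 0.3015·0.1667)/3.3166 = 1.1667.

x = (1.1667, 0.1667)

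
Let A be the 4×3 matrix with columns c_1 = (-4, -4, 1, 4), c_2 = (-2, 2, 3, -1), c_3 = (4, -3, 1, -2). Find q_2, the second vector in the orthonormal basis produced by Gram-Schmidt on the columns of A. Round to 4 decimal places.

q_2 = (-0.4909, 0.4524, 0.7123, -0.2166)

c_1 = (-4, -4, 1, 4); ‖c_1‖ = 7.0000, so q_1 = (-0.5714, -0.5714, 0.1429, 0.5714).
q_1·c_2 = (-0.5714)·(-2) + (-0.5714)·2 + 0.1429·3 + 0.5714·(-1) = -0.1429.
u_2 = c_2 + 0.1429·q_1 = (-2.0816, 1.9184, 3.0204, -0.9184).
‖u_2‖ = 4.2402, so q_2 = (-0.4909, 0.4524, 0.7123, -0.2166).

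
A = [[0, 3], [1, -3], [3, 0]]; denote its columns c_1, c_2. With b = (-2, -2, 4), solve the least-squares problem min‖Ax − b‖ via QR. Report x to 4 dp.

c_1 = (0, 1, 3); ‖c_1‖ = 3.1623, so q_1 = (0.0000, 0.3162, 0.9487).
q_1·c_2 = 0.0000·3 + 0.3162·(-3) + 0.9487·0 = -0.9487.
u_2 = c_2 + 0.9487·q_1 = (3.0000, -2.7000, 0.9000).
‖u_2‖ = 4.1352, so q_2 = (0.7255, -0.6529, 0.2176).
Qᵀb = (3.1623, 0.7255).
Back-substitute: x_2 = 0.7255/4.1352 = 0.1754.
x_1 = (3.1623 + 0.9487·0.1754)/3.1623 = 1.0526.

x = (1.0526, 0.1754)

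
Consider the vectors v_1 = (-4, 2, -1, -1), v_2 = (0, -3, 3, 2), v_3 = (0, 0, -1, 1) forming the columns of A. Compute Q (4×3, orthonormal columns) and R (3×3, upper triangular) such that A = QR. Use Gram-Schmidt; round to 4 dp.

v_1 = (-4, 2, -1, -1); ‖v_1‖ = 4.6904, so q_1 = (-0.8528, 0.4264, -0.2132, -0.2132).
q_1·v_2 = (-0.8528)·0 + 0.4264·(-3) + (-0.2132)·3 + (-0.2132)·2 = -2.3452.
u_2 = v_2 + 2.3452·q_1 = (-2.0000, -2.0000, 2.5000, 1.5000).
‖u_2‖ = 4.0620, so q_2 = (-0.4924, -0.4924, 0.6155, 0.3693).
q_1·v_3 = (-0.8528)·0 + 0.4264·0 + (-0.2132)·(-1) + (-0.2132)·1 = 0.0000; q_2·v_3 = (-0.4924)·0 + (-0.4924)·0 + 0.6155·(-1) + 0.3693·1 = -0.2462.
u_3 = v_3 + 0.0000·q_1 + 0.2462·q_2 = (-0.1212, -0.1212, -0.8485, 1.0909).
‖u_3‖ = 1.3926, so q_3 = (-0.0870, -0.0870, -0.6093, 0.7833).

Q = [[-0.8528, -0.4924, -0.0870], [0.4264, -0.4924, -0.0870], [-0.2132, 0.6155, -0.6093], [-0.2132, 0.3693, 0.7833]], R = [[4.6904, -2.3452, 0.0000], [0.0000, 4.0620, -0.2462], [0.0000, 0.0000, 1.3926]]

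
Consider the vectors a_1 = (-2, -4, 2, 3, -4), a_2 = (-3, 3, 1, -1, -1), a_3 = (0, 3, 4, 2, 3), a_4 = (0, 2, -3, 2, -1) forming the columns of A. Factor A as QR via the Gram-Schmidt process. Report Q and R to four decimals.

e_1 = a_1/‖a_1‖ = (-2, -4, 2, 3, -4)/7.0000 = (-0.2857, -0.5714, 0.2857, 0.4286, -0.5714).
r_{12} = e_1·a_2 = -0.4286.
u_2 = a_2 + 0.4286·e_1 = (-3.1224, 2.7551, 1.1224, -0.8163, -1.2449).
‖u_2‖ = 4.5625, so e_2 = (-0.6844, 0.6039, 0.2460, -0.1789, -0.2729).
r_{13} = e_1·a_3 = -1.4286; r_{23} = e_2·a_3 = 1.6192.
u_3 = a_3 + 1.4286·e_1 − 1.6192·e_2 = (0.7000, 1.2059, 4.0098, 2.9020, 2.6255).
‖u_3‖ = 5.7738, so e_3 = (0.1212, 0.2089, 0.6945, 0.5026, 0.4547).
r_{14} = e_1·a_4 = -0.5714; r_{24} = e_2·a_4 = 0.3847; r_{34} = e_3·a_4 = -1.1152.
u_4 = a_4 + 0.5714·e_1 − 0.3847·e_2 + 1.1152·e_3 = (0.2352, 1.6741, -2.1569, 2.8743, -0.7144).
‖u_4‖ = 4.0351, so e_4 = (0.0583, 0.4149, -0.5345, 0.7123, -0.1771).

Q = [[-0.2857, -0.6844, 0.1212, 0.0583], [-0.5714, 0.6039, 0.2089, 0.4149], [0.2857, 0.2460, 0.6945, -0.5345], [0.4286, -0.1789, 0.5026, 0.7123], [-0.5714, -0.2729, 0.4547, -0.1771]], R = [[7.0000, -0.4286, -1.4286, -0.5714], [0.0000, 4.5625, 1.6192, 0.3847], [0.0000, 0.0000, 5.7738, -1.1152], [0.0000, 0.0000, 0.0000, 4.0351]]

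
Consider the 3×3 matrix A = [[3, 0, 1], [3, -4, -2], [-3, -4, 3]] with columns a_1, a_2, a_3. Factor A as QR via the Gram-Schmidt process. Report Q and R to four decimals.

e_1 = a_1/‖a_1‖ = (3, 3, -3)/5.1962 = (0.5774, 0.5774, -0.5774).
r_{12} = e_1·a_2 = 0.0000.
u_2 = a_2 + 0.0000·e_1 = (0.0000, -4.0000, -4.0000).
‖u_2‖ = 5.6569, so e_2 = (0.0000, -0.7071, -0.7071).
r_{13} = e_1·a_3 = -2.3094; r_{23} = e_2·a_3 = -0.7071.
u_3 = a_3 + 2.3094·e_1 + 0.7071·e_2 = (2.3333, -1.1667, 1.1667).
‖u_3‖ = 2.8577, so e_3 = (0.8165, -0.4082, 0.4082).

Q = [[0.5774, 0.0000, 0.8165], [0.5774, -0.7071, -0.4082], [-0.5774, -0.7071, 0.4082]], R = [[5.1962, 0.0000, -2.3094], [0.0000, 5.6569, -0.7071], [0.0000, 0.0000, 2.8577]]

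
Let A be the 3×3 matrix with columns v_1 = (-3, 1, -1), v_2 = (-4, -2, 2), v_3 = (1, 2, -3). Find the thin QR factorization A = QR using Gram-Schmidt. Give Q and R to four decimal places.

Q = [[-0.9045, -0.4264, 0.0000], [0.3015, -0.6396, -0.7071], [-0.3015, 0.6396, -0.7071]], R = [[3.3166, 2.4121, 0.6030], [0.0000, 4.2640, -3.6244], [0.0000, 0.0000, 0.7071]]

v_1 = (-3, 1, -1); ‖v_1‖ = 3.3166, so q_1 = (-0.9045, 0.3015, -0.3015).
q_1·v_2 = (-0.9045)·(-4) + 0.3015·(-2) + (-0.3015)·2 = 2.4121.
u_2 = v_2 − 2.4121·q_1 = (-1.8182, -2.7273, 2.7273).
‖u_2‖ = 4.2640, so q_2 = (-0.4264, -0.6396, 0.6396).
q_1·v_3 = (-0.9045)·1 + 0.3015·2 + (-0.3015)·(-3) = 0.6030; q_2·v_3 = (-0.4264)·1 + (-0.6396)·2 + 0.6396·(-3) = -3.6244.
u_3 = v_3 − 0.6030·q_1 + 3.6244·q_2 = (0.0000, -0.5000, -0.5000).
‖u_3‖ = 0.7071, so q_3 = (0.0000, -0.7071, -0.7071).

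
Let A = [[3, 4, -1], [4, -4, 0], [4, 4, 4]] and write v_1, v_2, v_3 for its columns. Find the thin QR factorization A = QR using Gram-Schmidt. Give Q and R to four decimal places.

Q = [[0.4685, 0.4681, -0.7493], [0.6247, -0.7752, -0.0937], [0.6247, 0.4242, 0.6556]], R = [[6.4031, 1.8741, 2.0303], [0.0000, 6.6699, 1.2287], [0.0000, 0.0000, 3.3717]]

v_1 = (3, 4, 4); ‖v_1‖ = 6.4031, so e_1 = (0.4685, 0.6247, 0.6247).
e_1·v_2 = 0.4685·4 + 0.6247·(-4) + 0.6247·4 = 1.8741.
u_2 = v_2 − 1.8741·e_1 = (3.1220, -5.1707, 2.8293).
‖u_2‖ = 6.6699, so e_2 = (0.4681, -0.7752, 0.4242).
e_1·v_3 = 0.4685·(-1) + 0.6247·0 + 0.6247·4 = 2.0303; e_2·v_3 = 0.4681·(-1) + (-0.7752)·0 + 0.4242·4 = 1.2287.
u_3 = v_3 − 2.0303·e_1 − 1.2287·e_2 = (-2.5263, -0.3158, 2.2105).
‖u_3‖ = 3.3717, so e_3 = (-0.7493, -0.0937, 0.6556).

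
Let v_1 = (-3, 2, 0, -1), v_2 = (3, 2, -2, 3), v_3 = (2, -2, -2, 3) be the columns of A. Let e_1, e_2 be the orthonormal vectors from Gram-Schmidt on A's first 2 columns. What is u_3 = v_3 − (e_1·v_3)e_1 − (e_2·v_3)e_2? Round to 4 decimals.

u_3 = (-1.2400, -1.2533, -1.2933, 1.2133)

v_1 = (-3, 2, 0, -1); ‖v_1‖ = 3.7417, so e_1 = (-0.8018, 0.5345, 0.0000, -0.2673).
e_1·v_2 = (-0.8018)·3 + 0.5345·2 + 0.0000·(-2) + (-0.2673)·3 = -2.1381.
u_2 = v_2 + 2.1381·e_1 = (1.2857, 3.1429, -2.0000, 2.4286).
‖u_2‖ = 4.6291, so e_2 = (0.2777, 0.6789, -0.4320, 0.5246).
e_1·v_3 = (-0.8018)·2 + 0.5345·(-2) + 0.0000·(-2) + (-0.2673)·3 = -3.4744; e_2·v_3 = 0.2777·2 + 0.6789·(-2) + (-0.4320)·(-2) + 0.5246·3 = 1.6356.
u_3 = v_3 + 3.4744·e_1 − 1.6356·e_2 = (-1.2400, -1.2533, -1.2933, 1.2133).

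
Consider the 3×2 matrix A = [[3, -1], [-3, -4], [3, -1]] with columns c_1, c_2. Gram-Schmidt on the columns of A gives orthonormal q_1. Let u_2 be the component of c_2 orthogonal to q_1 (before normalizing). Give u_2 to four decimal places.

u_2 = (-1.6667, -3.3333, -1.6667)

c_1 = (3, -3, 3); ‖c_1‖ = 5.1962, so q_1 = (0.5774, -0.5774, 0.5774).
q_1·c_2 = 0.5774·(-1) + (-0.5774)·(-4) + 0.5774·(-1) = 1.1547.
u_2 = c_2 − 1.1547·q_1 = (-1.6667, -3.3333, -1.6667).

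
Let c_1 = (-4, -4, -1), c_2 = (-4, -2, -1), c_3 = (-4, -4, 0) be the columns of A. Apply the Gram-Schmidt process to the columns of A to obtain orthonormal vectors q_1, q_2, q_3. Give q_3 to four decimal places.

q_3 = (-0.2425, 0.0000, 0.9701)

c_1 = (-4, -4, -1); ‖c_1‖ = 5.7446, so q_1 = (-0.6963, -0.6963, -0.1741).
q_1·c_2 = (-0.6963)·(-4) + (-0.6963)·(-2) + (-0.1741)·(-1) = 4.3519.
u_2 = c_2 − 4.3519·q_1 = (-0.9697, 1.0303, -0.2424).
‖u_2‖ = 1.4355, so q_2 = (-0.6755, 0.7177, -0.1689).
q_1·c_3 = (-0.6963)·(-4) + (-0.6963)·(-4) + (-0.1741)·0 = 5.5705; q_2·c_3 = (-0.6755)·(-4) + 0.7177·(-4) + (-0.1689)·0 = -0.1689.
u_3 = c_3 − 5.5705·q_1 + 0.1689·q_2 = (-0.2353, 0.0000, 0.9412).
‖u_3‖ = 0.9701, so q_3 = (-0.2425, 0.0000, 0.9701).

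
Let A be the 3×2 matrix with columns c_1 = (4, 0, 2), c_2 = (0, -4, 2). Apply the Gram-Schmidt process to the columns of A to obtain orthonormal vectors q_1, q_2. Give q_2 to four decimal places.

q_1 = c_1/‖c_1‖ = (4, 0, 2)/4.4721 = (0.8944, 0.0000, 0.4472).
r_{12} = q_1·c_2 = 0.8944.
u_2 = c_2 − 0.8944·q_1 = (-0.8000, -4.0000, 1.6000).
‖u_2‖ = 4.3818, so q_2 = (-0.1826, -0.9129, 0.3651).

q_2 = (-0.1826, -0.9129, 0.3651)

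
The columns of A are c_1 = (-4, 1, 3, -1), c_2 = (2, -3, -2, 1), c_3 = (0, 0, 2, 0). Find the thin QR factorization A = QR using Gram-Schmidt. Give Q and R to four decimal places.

Q = [[-0.7698, -0.2722, 0.5443], [0.1925, -0.9526, -0.1361], [0.5774, 0.0000, 0.8165], [-0.1925, 0.1361, 0.1361]], R = [[5.1962, -3.4641, 1.1547], [0.0000, 2.4495, 0.0000], [0.0000, 0.0000, 1.6330]]

q_1 = c_1/‖c_1‖ = (-4, 1, 3, -1)/5.1962 = (-0.7698, 0.1925, 0.5774, -0.1925).
r_{12} = q_1·c_2 = -3.4641.
u_2 = c_2 + 3.4641·q_1 = (-0.6667, -2.3333, 0.0000, 0.3333).
‖u_2‖ = 2.4495, so q_2 = (-0.2722, -0.9526, 0.0000, 0.1361).
r_{13} = q_1·c_3 = 1.1547; r_{23} = q_2·c_3 = 0.0000.
u_3 = c_3 − 1.1547·q_1 + 0.0000·q_2 = (0.8889, -0.2222, 1.3333, 0.2222).
‖u_3‖ = 1.6330, so q_3 = (0.5443, -0.1361, 0.8165, 0.1361).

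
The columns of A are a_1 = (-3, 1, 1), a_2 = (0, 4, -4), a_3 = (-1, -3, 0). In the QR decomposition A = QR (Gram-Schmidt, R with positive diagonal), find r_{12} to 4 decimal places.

a_1 = (-3, 1, 1); ‖a_1‖ = 3.3166, so e_1 = (-0.9045, 0.3015, 0.3015).
r_{12} = e_1·a_2 = 0.0000.

r_{12} = 0.0000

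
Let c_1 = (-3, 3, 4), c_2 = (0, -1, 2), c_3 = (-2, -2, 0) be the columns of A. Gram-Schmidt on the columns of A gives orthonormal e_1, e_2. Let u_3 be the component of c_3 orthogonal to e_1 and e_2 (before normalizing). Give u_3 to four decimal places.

c_1 = (-3, 3, 4); ‖c_1‖ = 5.8310, so e_1 = (-0.5145, 0.5145, 0.6860).
e_1·c_2 = (-0.5145)·0 + 0.5145·(-1) + 0.6860·2 = 0.8575.
u_2 = c_2 − 0.8575·e_1 = (0.4412, -1.4412, 1.4118).
‖u_2‖ = 2.0651, so e_2 = (0.2136, -0.6979, 0.6836).
e_1·c_3 = (-0.5145)·(-2) + 0.5145·(-2) + 0.6860·0 = 0.0000; e_2·c_3 = 0.2136·(-2) + (-0.6979)·(-2) + 0.6836·0 = 0.9685.
u_3 = c_3 + 0.0000·e_1 − 0.9685·e_2 = (-2.2069, -1.3241, -0.6621).

u_3 = (-2.2069, -1.3241, -0.6621)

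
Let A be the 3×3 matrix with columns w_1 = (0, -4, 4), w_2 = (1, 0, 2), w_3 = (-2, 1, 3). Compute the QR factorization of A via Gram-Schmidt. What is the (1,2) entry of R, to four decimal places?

r_{12} = 1.4142

w_1 = (0, -4, 4); ‖w_1‖ = 5.6569, so e_1 = (0.0000, -0.7071, 0.7071).
r_{12} = e_1·w_2 = 1.4142.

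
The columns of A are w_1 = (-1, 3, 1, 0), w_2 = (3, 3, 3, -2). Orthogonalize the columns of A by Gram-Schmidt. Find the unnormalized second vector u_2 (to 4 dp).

q_1 = w_1/‖w_1‖ = (-1, 3, 1, 0)/3.3166 = (-0.3015, 0.9045, 0.3015, 0.0000).
r_{12} = q_1·w_2 = 2.7136.
u_2 = w_2 − 2.7136·q_1 = (3.8182, 0.5455, 2.1818, -2.0000).

u_2 = (3.8182, 0.5455, 2.1818, -2.0000)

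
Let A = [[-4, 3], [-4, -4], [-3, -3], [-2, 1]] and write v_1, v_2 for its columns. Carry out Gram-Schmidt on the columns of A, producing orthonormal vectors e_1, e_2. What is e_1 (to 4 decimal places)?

e_1 = v_1/‖v_1‖ = (-4, -4, -3, -2)/6.7082 = (-0.5963, -0.5963, -0.4472, -0.2981).

e_1 = (-0.5963, -0.5963, -0.4472, -0.2981)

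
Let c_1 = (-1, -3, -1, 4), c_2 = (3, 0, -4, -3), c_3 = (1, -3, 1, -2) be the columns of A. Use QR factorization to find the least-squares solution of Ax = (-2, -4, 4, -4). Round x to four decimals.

x = (-0.4378, -0.6805, 1.6643)

e_1 = c_1/‖c_1‖ = (-1, -3, -1, 4)/5.1962 = (-0.1925, -0.5774, -0.1925, 0.7698).
r_{12} = e_1·c_2 = -2.1170.
u_2 = c_2 + 2.1170·e_1 = (2.5926, -1.2222, -4.4074, -1.3704).
‖u_2‖ = 5.4331, so e_2 = (0.4772, -0.2250, -0.8112, -0.2522).
r_{13} = e_1·c_3 = -0.1925; r_{23} = e_2·c_3 = 0.8453.
u_3 = c_3 + 0.1925·e_1 − 0.8453·e_2 = (0.5596, -2.9210, 1.6487, -1.6386).
‖u_3‖ = 3.7747, so e_3 = (0.1482, -0.7738, 0.4368, -0.4341).
Qᵀb = (-1.1547, -2.2905, 6.2823).
Back-substitute: x_3 = 6.2823/3.7747 = 1.6643.
x_2 = (-2.2905 − 0.8453·1.6643)/5.4331 = -0.6805.
x_1 = (-1.1547 + 2.1170·(-0.6805) + 0.1925·1.6643)/5.1962 = -0.4378.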